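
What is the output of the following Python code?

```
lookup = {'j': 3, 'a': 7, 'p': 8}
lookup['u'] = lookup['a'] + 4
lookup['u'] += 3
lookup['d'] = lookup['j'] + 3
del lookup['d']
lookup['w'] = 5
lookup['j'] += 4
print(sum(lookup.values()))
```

lookup['u'] = lookup['a']+4 = 11 → {'j': 3, 'a': 7, 'p': 8, 'u': 11}
lookup['u'] = 11+3 = 14 → {'j': 3, 'a': 7, 'p': 8, 'u': 14}
lookup['d'] = lookup['j']+3 = 6 → {'j': 3, 'a': 7, 'p': 8, 'u': 14, 'd': 6}
del 'd' → {'j': 3, 'a': 7, 'p': 8, 'u': 14}
lookup['w'] = 5 → {'j': 3, 'a': 7, 'p': 8, 'u': 14, 'w': 5}
lookup['j'] = 3+4 = 7 → {'j': 7, 'a': 7, 'p': 8, 'u': 14, 'w': 5}
sum of values = 41

41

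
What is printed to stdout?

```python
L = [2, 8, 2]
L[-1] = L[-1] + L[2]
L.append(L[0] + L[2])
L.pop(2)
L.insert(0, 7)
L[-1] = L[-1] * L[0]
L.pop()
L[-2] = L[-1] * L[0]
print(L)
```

[7, 56, 8]

L[-1] = L[-1]+L[2] = 2+2 = 4 → [2, 8, 4]
append L[0]+L[2] = 2+4 = 6 → [2, 8, 4, 6]
pop(2) removes 4 → [2, 8, 6]
insert 7 at 0 → [7, 2, 8, 6]
L[-1] = L[-1]*L[0] = 6*7 = 42 → [7, 2, 8, 42]
pop() removes 42 → [7, 2, 8]
L[-2] = L[-1]*L[0] = 8*7 = 56 → [7, 56, 8]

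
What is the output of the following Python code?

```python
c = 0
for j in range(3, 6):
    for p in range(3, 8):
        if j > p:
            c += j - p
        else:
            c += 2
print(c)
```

j=3,p=3: not 3>3, c = 0+2 = 2
j=3,p=4: not 3>4, c = 2+2 = 4
j=3,p=5: not 3>5, c = 4+2 = 6
j=3,p=6: not 3>6, c = 6+2 = 8
j=3,p=7: not 3>7, c = 8+2 = 10
j=4,p=3: 4>3, c = 10+1 = 11
j=4,p=4: not 4>4, c = 11+2 = 13
j=4,p=5: not 4>5, c = 13+2 = 15
j=4,p=6: not 4>6, c = 15+2 = 17
j=4,p=7: not 4>7, c = 17+2 = 19
j=5,p=3: 5>3, c = 19+2 = 21
j=5,p=4: 5>4, c = 21+1 = 22
j=5,p=5: not 5>5, c = 22+2 = 24
j=5,p=6: not 5>6, c = 24+2 = 26
j=5,p=7: not 5>7, c = 26+2 = 28

28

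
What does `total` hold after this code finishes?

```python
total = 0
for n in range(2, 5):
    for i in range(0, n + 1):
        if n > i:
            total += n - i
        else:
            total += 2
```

n=2,i=0: 2>0, total = 0+2 = 2
n=2,i=1: 2>1, total = 2+1 = 3
n=2,i=2: not 2>2, total = 3+2 = 5
n=3,i=0: 3>0, total = 5+3 = 8
n=3,i=1: 3>1, total = 8+2 = 10
n=3,i=2: 3>2, total = 10+1 = 11
n=3,i=3: not 3>3, total = 11+2 = 13
n=4,i=0: 4>0, total = 13+4 = 17
n=4,i=1: 4>1, total = 17+3 = 20
n=4,i=2: 4>2, total = 20+2 = 22
n=4,i=3: 4>3, total = 22+1 = 23
n=4,i=4: not 4>4, total = 23+2 = 25

25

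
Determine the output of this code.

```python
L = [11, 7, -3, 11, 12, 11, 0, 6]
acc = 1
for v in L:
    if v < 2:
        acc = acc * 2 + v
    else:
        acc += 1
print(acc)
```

v=11: not <2, acc = 1+1 = 2
v=7: not <2, acc = 2+1 = 3
v=-3: <2, acc = 3*2+(-3) = 3
v=11: not <2, acc = 3+1 = 4
v=12: not <2, acc = 4+1 = 5
v=11: not <2, acc = 5+1 = 6
v=0: <2, acc = 6*2+0 = 12
v=6: not <2, acc = 12+1 = 13

13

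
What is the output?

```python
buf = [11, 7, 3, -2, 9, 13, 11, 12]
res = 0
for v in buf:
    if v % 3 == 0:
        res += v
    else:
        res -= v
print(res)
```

v=11: not %3==0, res = 0-11 = -11
v=7: not %3==0, res = (-11)-7 = -18
v=3: %3==0, res = (-18)+3 = -15
v=-2: not %3==0, res = (-15)-(-2) = -13
v=9: %3==0, res = (-13)+9 = -4
v=13: not %3==0, res = (-4)-13 = -17
v=11: not %3==0, res = (-17)-11 = -28
v=12: %3==0, res = (-28)+12 = -16

-16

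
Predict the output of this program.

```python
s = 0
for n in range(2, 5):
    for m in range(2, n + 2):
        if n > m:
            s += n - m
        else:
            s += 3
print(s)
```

22

n=2,m=2: not 2>2, s = 0+3 = 3
n=2,m=3: not 2>3, s = 3+3 = 6
n=3,m=2: 3>2, s = 6+1 = 7
n=3,m=3: not 3>3, s = 7+3 = 10
n=3,m=4: not 3>4, s = 10+3 = 13
n=4,m=2: 4>2, s = 13+2 = 15
n=4,m=3: 4>3, s = 15+1 = 16
n=4,m=4: not 4>4, s = 16+3 = 19
n=4,m=5: not 4>5, s = 19+3 = 22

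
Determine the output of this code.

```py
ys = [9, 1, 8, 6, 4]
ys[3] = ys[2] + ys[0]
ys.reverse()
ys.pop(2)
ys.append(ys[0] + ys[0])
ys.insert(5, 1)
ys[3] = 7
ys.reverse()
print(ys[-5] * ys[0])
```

8

ys[3] = ys[2]+ys[0] = 8+9 = 17 → [9, 1, 8, 17, 4]
reverse → [4, 17, 8, 1, 9]
pop(2) removes 8 → [4, 17, 1, 9]
append ys[0]+ys[0] = 4+4 = 8 → [4, 17, 1, 9, 8]
insert 1 at 5 → [4, 17, 1, 9, 8, 1]
ys[3] = 7 → [4, 17, 1, 7, 8, 1]
reverse → [1, 8, 7, 1, 17, 4]
ys[-5]*ys[0] = 8*1 = 8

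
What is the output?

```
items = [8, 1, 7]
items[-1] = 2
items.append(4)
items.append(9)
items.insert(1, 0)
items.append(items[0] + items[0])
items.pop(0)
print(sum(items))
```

32

items[-1] = 2 → [8, 1, 2]
append 4 → [8, 1, 2, 4]
append 9 → [8, 1, 2, 4, 9]
insert 0 at 1 → [8, 0, 1, 2, 4, 9]
append items[0]+items[0] = 8+8 = 16 → [8, 0, 1, 2, 4, 9, 16]
pop(0) removes 8 → [0, 1, 2, 4, 9, 16]
sum = 32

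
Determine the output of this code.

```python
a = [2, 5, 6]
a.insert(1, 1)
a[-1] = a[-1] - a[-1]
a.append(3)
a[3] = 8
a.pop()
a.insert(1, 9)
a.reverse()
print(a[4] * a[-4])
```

insert 1 at 1 → [2, 1, 5, 6]
a[-1] = a[-1]-a[-1] = 6-6 = 0 → [2, 1, 5, 0]
append 3 → [2, 1, 5, 0, 3]
a[3] = 8 → [2, 1, 5, 8, 3]
pop() removes 3 → [2, 1, 5, 8]
insert 9 at 1 → [2, 9, 1, 5, 8]
reverse → [8, 5, 1, 9, 2]
a[4]*a[-4] = 2*5 = 10

10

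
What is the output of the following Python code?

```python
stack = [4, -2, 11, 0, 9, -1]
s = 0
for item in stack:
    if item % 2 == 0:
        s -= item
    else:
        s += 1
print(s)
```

item=4: even, s = 0-4 = -4
item=-2: even, s = (-4)-(-2) = -2
item=11: not even, s = (-2)+1 = -1
item=0: even, s = (-1)-0 = -1
item=9: not even, s = (-1)+1 = 0
item=-1: not even, s = 0+1 = 1

1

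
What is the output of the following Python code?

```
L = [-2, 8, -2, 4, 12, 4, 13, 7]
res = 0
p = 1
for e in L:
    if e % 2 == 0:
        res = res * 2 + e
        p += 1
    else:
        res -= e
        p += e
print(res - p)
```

45

e=-2: even, res = 0*2+(-2) = -2; p=2
e=8: even, res = (-2)*2+8 = 4; p=3
e=-2: even, res = 4*2+(-2) = 6; p=4
e=4: even, res = 6*2+4 = 16; p=5
e=12: even, res = 16*2+12 = 44; p=6
e=4: even, res = 44*2+4 = 92; p=7
e=13: not even, res = 92-13 = 79; p=20
e=7: not even, res = 79-7 = 72; p=27
res-p = 72-27 = 45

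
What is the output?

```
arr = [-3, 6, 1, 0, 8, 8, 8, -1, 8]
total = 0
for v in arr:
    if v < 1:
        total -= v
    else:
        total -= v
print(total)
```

v=-3: <1, total = 0-(-3) = 3
v=6: not <1, total = 3-6 = -3
v=1: not <1, total = (-3)-1 = -4
v=0: <1, total = (-4)-0 = -4
v=8: not <1, total = (-4)-8 = -12
v=8: not <1, total = (-12)-8 = -20
v=8: not <1, total = (-20)-8 = -28
v=-1: <1, total = (-28)-(-1) = -27
v=8: not <1, total = (-27)-8 = -35

-35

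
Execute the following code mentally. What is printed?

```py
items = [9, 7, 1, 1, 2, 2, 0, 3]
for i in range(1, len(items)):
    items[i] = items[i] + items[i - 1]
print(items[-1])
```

25

i=1: items[1] = 7+9 = 16 → [9, 16, 1, 1, 2, 2, 0, 3]
i=2: items[2] = 1+16 = 17 → [9, 16, 17, 1, 2, 2, 0, 3]
i=3: items[3] = 1+17 = 18 → [9, 16, 17, 18, 2, 2, 0, 3]
i=4: items[4] = 2+18 = 20 → [9, 16, 17, 18, 20, 2, 0, 3]
i=5: items[5] = 2+20 = 22 → [9, 16, 17, 18, 20, 22, 0, 3]
i=6: items[6] = 0+22 = 22 → [9, 16, 17, 18, 20, 22, 22, 3]
i=7: items[7] = 3+22 = 25 → [9, 16, 17, 18, 20, 22, 22, 25]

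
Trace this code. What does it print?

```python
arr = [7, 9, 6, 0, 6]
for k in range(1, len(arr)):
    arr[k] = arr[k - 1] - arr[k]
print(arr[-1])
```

k=1: arr[1] = 7-9 = -2 → [7, -2, 6, 0, 6]
k=2: arr[2] = (-2)-6 = -8 → [7, -2, -8, 0, 6]
k=3: arr[3] = (-8)-0 = -8 → [7, -2, -8, -8, 6]
k=4: arr[4] = (-8)-6 = -14 → [7, -2, -8, -8, -14]

-14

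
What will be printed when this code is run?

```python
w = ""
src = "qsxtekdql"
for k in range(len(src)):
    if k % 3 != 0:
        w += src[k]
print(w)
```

k=0: skip
k=1: add 's' → 's'
k=2: add 'x' → 'sx'
k=3: skip
k=4: add 'e' → 'sxe'
k=5: add 'k' → 'sxek'
k=6: skip
k=7: add 'q' → 'sxekq'
k=8: add 'l' → 'sxekql'

sxekql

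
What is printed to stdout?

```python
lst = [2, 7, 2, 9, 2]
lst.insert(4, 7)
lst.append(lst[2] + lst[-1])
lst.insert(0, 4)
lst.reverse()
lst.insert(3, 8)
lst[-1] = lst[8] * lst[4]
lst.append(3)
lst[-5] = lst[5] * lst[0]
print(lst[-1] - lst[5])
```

insert 7 at 4 → [2, 7, 2, 9, 7, 2]
append lst[2]+lst[-1] = 2+2 = 4 → [2, 7, 2, 9, 7, 2, 4]
insert 4 at 0 → [4, 2, 7, 2, 9, 7, 2, 4]
reverse → [4, 2, 7, 9, 2, 7, 2, 4]
insert 8 at 3 → [4, 2, 7, 8, 9, 2, 7, 2, 4]
lst[-1] = lst[8]*lst[4] = 4*9 = 36 → [4, 2, 7, 8, 9, 2, 7, 2, 36]
append 3 → [4, 2, 7, 8, 9, 2, 7, 2, 36, 3]
lst[-5] = lst[5]*lst[0] = 2*4 = 8 → [4, 2, 7, 8, 9, 8, 7, 2, 36, 3]
lst[-1]-lst[5] = 3-8 = -5

-5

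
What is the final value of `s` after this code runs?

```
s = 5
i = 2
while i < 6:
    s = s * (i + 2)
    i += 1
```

i=2: s = 5*4 = 20
i=3: s = 20*5 = 100
i=4: s = 100*6 = 600
i=5: s = 600*7 = 4200

4200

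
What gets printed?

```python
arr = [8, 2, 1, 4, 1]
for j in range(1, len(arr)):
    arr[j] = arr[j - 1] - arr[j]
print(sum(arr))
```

20

j=1: arr[1] = 8-2 = 6 → [8, 6, 1, 4, 1]
j=2: arr[2] = 6-1 = 5 → [8, 6, 5, 4, 1]
j=3: arr[3] = 5-4 = 1 → [8, 6, 5, 1, 1]
j=4: arr[4] = 1-1 = 0 → [8, 6, 5, 1, 0]
sum = 20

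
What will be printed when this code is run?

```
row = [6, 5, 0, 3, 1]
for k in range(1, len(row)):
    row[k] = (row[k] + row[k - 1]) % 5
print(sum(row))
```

12

k=1: row[1] = (5+6)%5 = 1 → [6, 1, 0, 3, 1]
k=2: row[2] = (0+1)%5 = 1 → [6, 1, 1, 3, 1]
k=3: row[3] = (3+1)%5 = 4 → [6, 1, 1, 4, 1]
k=4: row[4] = (1+4)%5 = 0 → [6, 1, 1, 4, 0]
sum = 12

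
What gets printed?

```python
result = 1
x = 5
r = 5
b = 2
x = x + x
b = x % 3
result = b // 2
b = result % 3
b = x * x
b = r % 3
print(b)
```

2

x = 5+5 = 10
b = 10%3 = 1
result = 1//2 = 0
b = 0%3 = 0
b = 10*10 = 100
b = 5%3 = 2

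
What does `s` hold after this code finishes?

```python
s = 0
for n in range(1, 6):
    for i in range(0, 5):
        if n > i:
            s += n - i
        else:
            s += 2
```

n=1,i=0: 1>0, s = 0+1 = 1
n=1,i=1: not 1>1, s = 1+2 = 3
n=1,i=2: not 1>2, s = 3+2 = 5
n=1,i=3: not 1>3, s = 5+2 = 7
n=1,i=4: not 1>4, s = 7+2 = 9
n=2,i=0: 2>0, s = 9+2 = 11
n=2,i=1: 2>1, s = 11+1 = 12
n=2,i=2: not 2>2, s = 12+2 = 14
n=2,i=3: not 2>3, s = 14+2 = 16
n=2,i=4: not 2>4, s = 16+2 = 18
n=3,i=0: 3>0, s = 18+3 = 21
n=3,i=1: 3>1, s = 21+2 = 23
n=3,i=2: 3>2, s = 23+1 = 24
n=3,i=3: not 3>3, s = 24+2 = 26
n=3,i=4: not 3>4, s = 26+2 = 28
n=4,i=0: 4>0, s = 28+4 = 32
n=4,i=1: 4>1, s = 32+3 = 35
n=4,i=2: 4>2, s = 35+2 = 37
n=4,i=3: 4>3, s = 37+1 = 38
n=4,i=4: not 4>4, s = 38+2 = 40
n=5,i=0: 5>0, s = 40+5 = 45
n=5,i=1: 5>1, s = 45+4 = 49
n=5,i=2: 5>2, s = 49+3 = 52
n=5,i=3: 5>3, s = 52+2 = 54
n=5,i=4: 5>4, s = 54+1 = 55

55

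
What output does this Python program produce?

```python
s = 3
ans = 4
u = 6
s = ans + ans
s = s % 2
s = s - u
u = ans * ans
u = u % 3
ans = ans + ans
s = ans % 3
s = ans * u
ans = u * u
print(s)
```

8

s = 4+4 = 8
s = 8%2 = 0
s = 0-6 = -6
u = 4*4 = 16
u = 16%3 = 1
ans = 4+4 = 8
s = 8%3 = 2
s = 8*1 = 8
ans = 1*1 = 1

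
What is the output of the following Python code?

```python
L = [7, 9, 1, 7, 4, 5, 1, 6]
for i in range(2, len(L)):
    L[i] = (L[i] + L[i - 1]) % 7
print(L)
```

i=2: L[2] = (1+9)%7 = 3 → [7, 9, 3, 7, 4, 5, 1, 6]
i=3: L[3] = (7+3)%7 = 3 → [7, 9, 3, 3, 4, 5, 1, 6]
i=4: L[4] = (4+3)%7 = 0 → [7, 9, 3, 3, 0, 5, 1, 6]
i=5: L[5] = (5+0)%7 = 5 → [7, 9, 3, 3, 0, 5, 1, 6]
i=6: L[6] = (1+5)%7 = 6 → [7, 9, 3, 3, 0, 5, 6, 6]
i=7: L[7] = (6+6)%7 = 5 → [7, 9, 3, 3, 0, 5, 6, 5]

[7, 9, 3, 3, 0, 5, 6, 5]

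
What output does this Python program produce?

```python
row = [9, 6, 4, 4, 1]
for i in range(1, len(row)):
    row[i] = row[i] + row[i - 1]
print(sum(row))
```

90

i=1: row[1] = 6+9 = 15 → [9, 15, 4, 4, 1]
i=2: row[2] = 4+15 = 19 → [9, 15, 19, 4, 1]
i=3: row[3] = 4+19 = 23 → [9, 15, 19, 23, 1]
i=4: row[4] = 1+23 = 24 → [9, 15, 19, 23, 24]
sum = 90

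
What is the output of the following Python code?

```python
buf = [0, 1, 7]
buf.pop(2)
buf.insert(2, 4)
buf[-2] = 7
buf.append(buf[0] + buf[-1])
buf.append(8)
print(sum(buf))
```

pop(2) removes 7 → [0, 1]
insert 4 at 2 → [0, 1, 4]
buf[-2] = 7 → [0, 7, 4]
append buf[0]+buf[-1] = 0+4 = 4 → [0, 7, 4, 4]
append 8 → [0, 7, 4, 4, 8]
sum = 23

23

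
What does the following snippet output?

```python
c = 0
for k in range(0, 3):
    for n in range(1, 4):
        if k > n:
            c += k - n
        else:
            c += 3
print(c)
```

k=0,n=1: not 0>1, c = 0+3 = 3
k=0,n=2: not 0>2, c = 3+3 = 6
k=0,n=3: not 0>3, c = 6+3 = 9
k=1,n=1: not 1>1, c = 9+3 = 12
k=1,n=2: not 1>2, c = 12+3 = 15
k=1,n=3: not 1>3, c = 15+3 = 18
k=2,n=1: 2>1, c = 18+1 = 19
k=2,n=2: not 2>2, c = 19+3 = 22
k=2,n=3: not 2>3, c = 22+3 = 25

25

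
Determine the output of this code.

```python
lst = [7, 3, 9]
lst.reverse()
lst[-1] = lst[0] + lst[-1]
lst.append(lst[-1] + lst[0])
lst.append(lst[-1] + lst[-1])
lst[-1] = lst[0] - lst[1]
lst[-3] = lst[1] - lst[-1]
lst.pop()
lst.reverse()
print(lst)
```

reverse → [9, 3, 7]
lst[-1] = lst[0]+lst[-1] = 9+7 = 16 → [9, 3, 16]
append lst[-1]+lst[0] = 16+9 = 25 → [9, 3, 16, 25]
append lst[-1]+lst[-1] = 25+25 = 50 → [9, 3, 16, 25, 50]
lst[-1] = lst[0]-lst[1] = 9-3 = 6 → [9, 3, 16, 25, 6]
lst[-3] = lst[1]-lst[-1] = 3-6 = -3 → [9, 3, -3, 25, 6]
pop() removes 6 → [9, 3, -3, 25]
reverse → [25, -3, 3, 9]

[25, -3, 3, 9]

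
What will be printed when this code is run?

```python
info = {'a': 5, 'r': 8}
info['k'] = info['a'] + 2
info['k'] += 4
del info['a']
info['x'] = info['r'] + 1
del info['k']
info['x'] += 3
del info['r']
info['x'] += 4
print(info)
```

info['k'] = info['a']+2 = 7 → {'a': 5, 'r': 8, 'k': 7}
info['k'] = 7+4 = 11 → {'a': 5, 'r': 8, 'k': 11}
del 'a' → {'r': 8, 'k': 11}
info['x'] = info['r']+1 = 9 → {'r': 8, 'k': 11, 'x': 9}
del 'k' → {'r': 8, 'x': 9}
info['x'] = 9+3 = 12 → {'r': 8, 'x': 12}
del 'r' → {'x': 12}
info['x'] = 12+4 = 16 → {'x': 16}

{'x': 16}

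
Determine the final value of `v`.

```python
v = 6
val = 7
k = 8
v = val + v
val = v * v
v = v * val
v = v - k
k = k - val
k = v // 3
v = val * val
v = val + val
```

338

v = 7+6 = 13
val = 13*13 = 169
v = 13*169 = 2197
v = 2197-8 = 2189
k = 8-169 = -161
k = 2189//3 = 729
v = 169*169 = 28561
v = 169+169 = 338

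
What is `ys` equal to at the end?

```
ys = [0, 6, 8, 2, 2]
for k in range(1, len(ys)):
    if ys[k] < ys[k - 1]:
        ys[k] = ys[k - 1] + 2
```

[0, 6, 8, 10, 12]

k=1: 6>=0, unchanged → [0, 6, 8, 2, 2]
k=2: 8>=6, unchanged → [0, 6, 8, 2, 2]
k=3: 2<8, ys[3] = 8+2 = 10 → [0, 6, 8, 10, 2]
k=4: 2<10, ys[4] = 10+2 = 12 → [0, 6, 8, 10, 12]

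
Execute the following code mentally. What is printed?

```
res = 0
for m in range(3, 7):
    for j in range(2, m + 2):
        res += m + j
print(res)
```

156

m=3,j=2: res = 0+5 = 5
m=3,j=3: res = 5+6 = 11
m=3,j=4: res = 11+7 = 18
m=4,j=2: res = 18+6 = 24
m=4,j=3: res = 24+7 = 31
m=4,j=4: res = 31+8 = 39
m=4,j=5: res = 39+9 = 48
m=5,j=2: res = 48+7 = 55
m=5,j=3: res = 55+8 = 63
m=5,j=4: res = 63+9 = 72
m=5,j=5: res = 72+10 = 82
m=5,j=6: res = 82+11 = 93
m=6,j=2: res = 93+8 = 101
m=6,j=3: res = 101+9 = 110
m=6,j=4: res = 110+10 = 120
m=6,j=5: res = 120+11 = 131
m=6,j=6: res = 131+12 = 143
m=6,j=7: res = 143+13 = 156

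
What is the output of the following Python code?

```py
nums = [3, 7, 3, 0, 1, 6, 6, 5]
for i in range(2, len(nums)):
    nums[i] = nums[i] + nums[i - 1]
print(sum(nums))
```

109

i=2: nums[2] = 3+7 = 10 → [3, 7, 10, 0, 1, 6, 6, 5]
i=3: nums[3] = 0+10 = 10 → [3, 7, 10, 10, 1, 6, 6, 5]
i=4: nums[4] = 1+10 = 11 → [3, 7, 10, 10, 11, 6, 6, 5]
i=5: nums[5] = 6+11 = 17 → [3, 7, 10, 10, 11, 17, 6, 5]
i=6: nums[6] = 6+17 = 23 → [3, 7, 10, 10, 11, 17, 23, 5]
i=7: nums[7] = 5+23 = 28 → [3, 7, 10, 10, 11, 17, 23, 28]
sum = 109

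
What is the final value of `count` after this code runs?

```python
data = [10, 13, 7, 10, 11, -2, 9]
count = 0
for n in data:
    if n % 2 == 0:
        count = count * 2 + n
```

58

n=10: even, count = 0*2+10 = 10
n=13: not even
n=7: not even
n=10: even, count = 10*2+10 = 30
n=11: not even
n=-2: even, count = 30*2+(-2) = 58
n=9: not even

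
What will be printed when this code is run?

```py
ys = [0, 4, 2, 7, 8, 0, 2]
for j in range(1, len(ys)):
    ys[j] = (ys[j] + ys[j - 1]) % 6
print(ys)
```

[0, 4, 0, 1, 3, 3, 5]

j=1: ys[1] = (4+0)%6 = 4 → [0, 4, 2, 7, 8, 0, 2]
j=2: ys[2] = (2+4)%6 = 0 → [0, 4, 0, 7, 8, 0, 2]
j=3: ys[3] = (7+0)%6 = 1 → [0, 4, 0, 1, 8, 0, 2]
j=4: ys[4] = (8+1)%6 = 3 → [0, 4, 0, 1, 3, 0, 2]
j=5: ys[5] = (0+3)%6 = 3 → [0, 4, 0, 1, 3, 3, 2]
j=6: ys[6] = (2+3)%6 = 5 → [0, 4, 0, 1, 3, 3, 5]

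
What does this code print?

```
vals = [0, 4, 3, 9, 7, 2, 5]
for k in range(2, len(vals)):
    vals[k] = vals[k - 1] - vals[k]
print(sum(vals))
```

k=2: vals[2] = 4-3 = 1 → [0, 4, 1, 9, 7, 2, 5]
k=3: vals[3] = 1-9 = -8 → [0, 4, 1, -8, 7, 2, 5]
k=4: vals[4] = (-8)-7 = -15 → [0, 4, 1, -8, -15, 2, 5]
k=5: vals[5] = (-15)-2 = -17 → [0, 4, 1, -8, -15, -17, 5]
k=6: vals[6] = (-17)-5 = -22 → [0, 4, 1, -8, -15, -17, -22]
sum = -57

-57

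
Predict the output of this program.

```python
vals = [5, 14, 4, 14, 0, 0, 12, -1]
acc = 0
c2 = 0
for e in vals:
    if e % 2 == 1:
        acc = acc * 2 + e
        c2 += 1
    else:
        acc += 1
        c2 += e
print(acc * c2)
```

966

e=5: odd, acc = 0*2+5 = 5; c2=1
e=14: not odd, acc = 5+1 = 6; c2=15
e=4: not odd, acc = 6+1 = 7; c2=19
e=14: not odd, acc = 7+1 = 8; c2=33
e=0: not odd, acc = 8+1 = 9; c2=33
e=0: not odd, acc = 9+1 = 10; c2=33
e=12: not odd, acc = 10+1 = 11; c2=45
e=-1: odd, acc = 11*2+(-1) = 21; c2=46
acc*c2 = 21*46 = 966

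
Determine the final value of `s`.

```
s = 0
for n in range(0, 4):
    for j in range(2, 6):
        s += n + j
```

n=0,j=2: s = 0+2 = 2
n=0,j=3: s = 2+3 = 5
n=0,j=4: s = 5+4 = 9
n=0,j=5: s = 9+5 = 14
n=1,j=2: s = 14+3 = 17
n=1,j=3: s = 17+4 = 21
n=1,j=4: s = 21+5 = 26
n=1,j=5: s = 26+6 = 32
n=2,j=2: s = 32+4 = 36
n=2,j=3: s = 36+5 = 41
n=2,j=4: s = 41+6 = 47
n=2,j=5: s = 47+7 = 54
n=3,j=2: s = 54+5 = 59
n=3,j=3: s = 59+6 = 65
n=3,j=4: s = 65+7 = 72
n=3,j=5: s = 72+8 = 80

80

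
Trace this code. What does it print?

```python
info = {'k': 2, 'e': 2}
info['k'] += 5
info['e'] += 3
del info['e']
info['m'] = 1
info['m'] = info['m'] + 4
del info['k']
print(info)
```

info['k'] = 2+5 = 7 → {'k': 7, 'e': 2}
info['e'] = 2+3 = 5 → {'k': 7, 'e': 5}
del 'e' → {'k': 7}
info['m'] = 1 → {'k': 7, 'm': 1}
info['m'] = info['m']+4 = 5 → {'k': 7, 'm': 5}
del 'k' → {'m': 5}

{'m': 5}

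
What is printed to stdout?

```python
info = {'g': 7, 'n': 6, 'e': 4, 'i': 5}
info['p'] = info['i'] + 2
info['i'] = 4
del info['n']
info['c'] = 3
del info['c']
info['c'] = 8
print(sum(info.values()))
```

30

info['p'] = info['i']+2 = 7 → {'g': 7, 'n': 6, 'e': 4, 'i': 5, 'p': 7}
info['i'] = 4 → {'g': 7, 'n': 6, 'e': 4, 'i': 4, 'p': 7}
del 'n' → {'g': 7, 'e': 4, 'i': 4, 'p': 7}
info['c'] = 3 → {'g': 7, 'e': 4, 'i': 4, 'p': 7, 'c': 3}
del 'c' → {'g': 7, 'e': 4, 'i': 4, 'p': 7}
info['c'] = 8 → {'g': 7, 'e': 4, 'i': 4, 'p': 7, 'c': 8}
sum of values = 30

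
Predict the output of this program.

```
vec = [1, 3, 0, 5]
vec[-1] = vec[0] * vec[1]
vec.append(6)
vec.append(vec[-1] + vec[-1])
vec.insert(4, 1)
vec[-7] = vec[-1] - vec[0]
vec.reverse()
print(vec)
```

vec[-1] = vec[0]*vec[1] = 1*3 = 3 → [1, 3, 0, 3]
append 6 → [1, 3, 0, 3, 6]
append vec[-1]+vec[-1] = 6+6 = 12 → [1, 3, 0, 3, 6, 12]
insert 1 at 4 → [1, 3, 0, 3, 1, 6, 12]
vec[-7] = vec[-1]-vec[0] = 12-1 = 11 → [11, 3, 0, 3, 1, 6, 12]
reverse → [12, 6, 1, 3, 0, 3, 11]

[12, 6, 1, 3, 0, 3, 11]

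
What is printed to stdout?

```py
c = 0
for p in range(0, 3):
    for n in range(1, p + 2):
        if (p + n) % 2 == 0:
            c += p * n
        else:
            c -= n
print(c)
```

p=0,n=1: odd sum, c = 0-1 = -1
p=1,n=1: even sum, c = (-1)+1 = 0
p=1,n=2: odd sum, c = 0-2 = -2
p=2,n=1: odd sum, c = (-2)-1 = -3
p=2,n=2: even sum, c = (-3)+4 = 1
p=2,n=3: odd sum, c = 1-3 = -2

-2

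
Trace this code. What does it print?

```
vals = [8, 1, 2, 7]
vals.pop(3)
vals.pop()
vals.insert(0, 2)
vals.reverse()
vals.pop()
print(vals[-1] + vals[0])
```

9

pop(3) removes 7 → [8, 1, 2]
pop() removes 2 → [8, 1]
insert 2 at 0 → [2, 8, 1]
reverse → [1, 8, 2]
pop() removes 2 → [1, 8]
vals[-1]+vals[0] = 8+1 = 9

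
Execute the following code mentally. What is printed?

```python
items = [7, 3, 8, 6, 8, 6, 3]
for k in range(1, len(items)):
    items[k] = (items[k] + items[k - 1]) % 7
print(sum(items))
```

k=1: items[1] = (3+7)%7 = 3 → [7, 3, 8, 6, 8, 6, 3]
k=2: items[2] = (8+3)%7 = 4 → [7, 3, 4, 6, 8, 6, 3]
k=3: items[3] = (6+4)%7 = 3 → [7, 3, 4, 3, 8, 6, 3]
k=4: items[4] = (8+3)%7 = 4 → [7, 3, 4, 3, 4, 6, 3]
k=5: items[5] = (6+4)%7 = 3 → [7, 3, 4, 3, 4, 3, 3]
k=6: items[6] = (3+3)%7 = 6 → [7, 3, 4, 3, 4, 3, 6]
sum = 30

30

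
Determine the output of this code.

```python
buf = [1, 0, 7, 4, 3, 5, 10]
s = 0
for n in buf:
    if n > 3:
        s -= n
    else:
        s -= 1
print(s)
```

n=1: not >3, s = 0-1 = -1
n=0: not >3, s = (-1)-1 = -2
n=7: >3, s = (-2)-7 = -9
n=4: >3, s = (-9)-4 = -13
n=3: not >3, s = (-13)-1 = -14
n=5: >3, s = (-14)-5 = -19
n=10: >3, s = (-19)-10 = -29

-29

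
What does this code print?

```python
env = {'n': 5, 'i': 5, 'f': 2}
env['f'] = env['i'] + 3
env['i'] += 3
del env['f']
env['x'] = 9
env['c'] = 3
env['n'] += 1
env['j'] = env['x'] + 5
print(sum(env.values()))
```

env['f'] = env['i']+3 = 8 → {'n': 5, 'i': 5, 'f': 8}
env['i'] = 5+3 = 8 → {'n': 5, 'i': 8, 'f': 8}
del 'f' → {'n': 5, 'i': 8}
env['x'] = 9 → {'n': 5, 'i': 8, 'x': 9}
env['c'] = 3 → {'n': 5, 'i': 8, 'x': 9, 'c': 3}
env['n'] = 5+1 = 6 → {'n': 6, 'i': 8, 'x': 9, 'c': 3}
env['j'] = env['x']+5 = 14 → {'n': 6, 'i': 8, 'x': 9, 'c': 3, 'j': 14}
sum of values = 40

40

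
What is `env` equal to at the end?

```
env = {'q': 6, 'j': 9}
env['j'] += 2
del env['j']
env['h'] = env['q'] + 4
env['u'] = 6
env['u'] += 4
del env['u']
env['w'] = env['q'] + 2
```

env['j'] = 9+2 = 11 → {'q': 6, 'j': 11}
del 'j' → {'q': 6}
env['h'] = env['q']+4 = 10 → {'q': 6, 'h': 10}
env['u'] = 6 → {'q': 6, 'h': 10, 'u': 6}
env['u'] = 6+4 = 10 → {'q': 6, 'h': 10, 'u': 10}
del 'u' → {'q': 6, 'h': 10}
env['w'] = env['q']+2 = 8 → {'q': 6, 'h': 10, 'w': 8}

{'q': 6, 'h': 10, 'w': 8}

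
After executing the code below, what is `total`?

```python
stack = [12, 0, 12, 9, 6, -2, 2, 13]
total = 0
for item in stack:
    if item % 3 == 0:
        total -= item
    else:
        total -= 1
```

item=12: %3==0, total = 0-12 = -12
item=0: %3==0, total = (-12)-0 = -12
item=12: %3==0, total = (-12)-12 = -24
item=9: %3==0, total = (-24)-9 = -33
item=6: %3==0, total = (-33)-6 = -39
item=-2: not %3==0, total = (-39)-1 = -40
item=2: not %3==0, total = (-40)-1 = -41
item=13: not %3==0, total = (-41)-1 = -42

-42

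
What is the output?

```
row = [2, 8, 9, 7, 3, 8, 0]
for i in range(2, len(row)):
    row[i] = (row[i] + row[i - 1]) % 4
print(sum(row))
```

i=2: row[2] = (9+8)%4 = 1 → [2, 8, 1, 7, 3, 8, 0]
i=3: row[3] = (7+1)%4 = 0 → [2, 8, 1, 0, 3, 8, 0]
i=4: row[4] = (3+0)%4 = 3 → [2, 8, 1, 0, 3, 8, 0]
i=5: row[5] = (8+3)%4 = 3 → [2, 8, 1, 0, 3, 3, 0]
i=6: row[6] = (0+3)%4 = 3 → [2, 8, 1, 0, 3, 3, 3]
sum = 20

20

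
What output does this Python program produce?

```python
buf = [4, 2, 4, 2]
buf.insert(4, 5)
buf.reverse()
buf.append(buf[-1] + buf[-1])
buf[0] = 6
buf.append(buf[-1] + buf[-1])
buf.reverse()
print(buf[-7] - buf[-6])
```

insert 5 at 4 → [4, 2, 4, 2, 5]
reverse → [5, 2, 4, 2, 4]
append buf[-1]+buf[-1] = 4+4 = 8 → [5, 2, 4, 2, 4, 8]
buf[0] = 6 → [6, 2, 4, 2, 4, 8]
append buf[-1]+buf[-1] = 8+8 = 16 → [6, 2, 4, 2, 4, 8, 16]
reverse → [16, 8, 4, 2, 4, 2, 6]
buf[-7]-buf[-6] = 16-8 = 8

8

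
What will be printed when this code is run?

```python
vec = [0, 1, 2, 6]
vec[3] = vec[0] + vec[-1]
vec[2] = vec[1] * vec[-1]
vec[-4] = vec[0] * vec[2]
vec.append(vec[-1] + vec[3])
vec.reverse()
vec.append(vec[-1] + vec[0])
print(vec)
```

[12, 6, 6, 1, 0, 12]

vec[3] = vec[0]+vec[-1] = 0+6 = 6 → [0, 1, 2, 6]
vec[2] = vec[1]*vec[-1] = 1*6 = 6 → [0, 1, 6, 6]
vec[-4] = vec[0]*vec[2] = 0*6 = 0 → [0, 1, 6, 6]
append vec[-1]+vec[3] = 6+6 = 12 → [0, 1, 6, 6, 12]
reverse → [12, 6, 6, 1, 0]
append vec[-1]+vec[0] = 0+12 = 12 → [12, 6, 6, 1, 0, 12]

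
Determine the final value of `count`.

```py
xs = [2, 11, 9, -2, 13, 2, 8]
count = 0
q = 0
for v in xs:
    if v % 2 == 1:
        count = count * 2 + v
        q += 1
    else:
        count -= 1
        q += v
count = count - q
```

v=2: not odd, count = 0-1 = -1; q=2
v=11: odd, count = (-1)*2+11 = 9; q=3
v=9: odd, count = 9*2+9 = 27; q=4
v=-2: not odd, count = 27-1 = 26; q=2
v=13: odd, count = 26*2+13 = 65; q=3
v=2: not odd, count = 65-1 = 64; q=5
v=8: not odd, count = 64-1 = 63; q=13
count-q = 63-13 = 50

50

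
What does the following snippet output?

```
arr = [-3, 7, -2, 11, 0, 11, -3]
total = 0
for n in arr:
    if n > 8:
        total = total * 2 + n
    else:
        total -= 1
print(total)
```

n=-3: not >8, total = 0-1 = -1
n=7: not >8, total = (-1)-1 = -2
n=-2: not >8, total = (-2)-1 = -3
n=11: >8, total = (-3)*2+11 = 5
n=0: not >8, total = 5-1 = 4
n=11: >8, total = 4*2+11 = 19
n=-3: not >8, total = 19-1 = 18

18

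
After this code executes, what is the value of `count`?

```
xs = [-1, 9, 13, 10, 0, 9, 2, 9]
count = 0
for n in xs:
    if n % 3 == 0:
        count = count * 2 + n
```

99

n=-1: not %3==0
n=9: %3==0, count = 0*2+9 = 9
n=13: not %3==0
n=10: not %3==0
n=0: %3==0, count = 9*2+0 = 18
n=9: %3==0, count = 18*2+9 = 45
n=2: not %3==0
n=9: %3==0, count = 45*2+9 = 99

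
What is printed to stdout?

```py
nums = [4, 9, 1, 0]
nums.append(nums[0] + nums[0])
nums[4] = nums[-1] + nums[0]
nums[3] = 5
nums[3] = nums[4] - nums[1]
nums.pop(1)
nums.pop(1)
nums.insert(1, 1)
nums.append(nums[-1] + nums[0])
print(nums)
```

[4, 1, 3, 12, 16]

append nums[0]+nums[0] = 4+4 = 8 → [4, 9, 1, 0, 8]
nums[4] = nums[-1]+nums[0] = 8+4 = 12 → [4, 9, 1, 0, 12]
nums[3] = 5 → [4, 9, 1, 5, 12]
nums[3] = nums[4]-nums[1] = 12-9 = 3 → [4, 9, 1, 3, 12]
pop(1) removes 9 → [4, 1, 3, 12]
pop(1) removes 1 → [4, 3, 12]
insert 1 at 1 → [4, 1, 3, 12]
append nums[-1]+nums[0] = 12+4 = 16 → [4, 1, 3, 12, 16]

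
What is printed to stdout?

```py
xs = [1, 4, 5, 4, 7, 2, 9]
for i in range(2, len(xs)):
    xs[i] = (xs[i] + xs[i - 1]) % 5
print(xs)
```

i=2: xs[2] = (5+4)%5 = 4 → [1, 4, 4, 4, 7, 2, 9]
i=3: xs[3] = (4+4)%5 = 3 → [1, 4, 4, 3, 7, 2, 9]
i=4: xs[4] = (7+3)%5 = 0 → [1, 4, 4, 3, 0, 2, 9]
i=5: xs[5] = (2+0)%5 = 2 → [1, 4, 4, 3, 0, 2, 9]
i=6: xs[6] = (9+2)%5 = 1 → [1, 4, 4, 3, 0, 2, 1]

[1, 4, 4, 3, 0, 2, 1]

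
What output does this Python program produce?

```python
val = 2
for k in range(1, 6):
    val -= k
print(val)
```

k=1: val = 2-1 = 1
k=2: val = 1-2 = -1
k=3: val = (-1)-3 = -4
k=4: val = (-4)-4 = -8
k=5: val = (-8)-5 = -13

-13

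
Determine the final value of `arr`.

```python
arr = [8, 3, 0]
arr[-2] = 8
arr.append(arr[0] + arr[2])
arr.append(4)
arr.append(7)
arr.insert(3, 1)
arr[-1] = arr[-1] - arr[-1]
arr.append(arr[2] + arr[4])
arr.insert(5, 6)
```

arr[-2] = 8 → [8, 8, 0]
append arr[0]+arr[2] = 8+0 = 8 → [8, 8, 0, 8]
append 4 → [8, 8, 0, 8, 4]
append 7 → [8, 8, 0, 8, 4, 7]
insert 1 at 3 → [8, 8, 0, 1, 8, 4, 7]
arr[-1] = arr[-1]-arr[-1] = 7-7 = 0 → [8, 8, 0, 1, 8, 4, 0]
append arr[2]+arr[4] = 0+8 = 8 → [8, 8, 0, 1, 8, 4, 0, 8]
insert 6 at 5 → [8, 8, 0, 1, 8, 6, 4, 0, 8]

[8, 8, 0, 1, 8, 6, 4, 0, 8]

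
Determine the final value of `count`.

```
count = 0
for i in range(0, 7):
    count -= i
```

i=0: count = 0-0 = 0
i=1: count = 0-1 = -1
i=2: count = (-1)-2 = -3
i=3: count = (-3)-3 = -6
i=4: count = (-6)-4 = -10
i=5: count = (-10)-5 = -15
i=6: count = (-15)-6 = -21

-21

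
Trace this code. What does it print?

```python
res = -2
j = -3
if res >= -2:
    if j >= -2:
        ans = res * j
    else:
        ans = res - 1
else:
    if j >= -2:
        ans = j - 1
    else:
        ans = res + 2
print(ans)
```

-3

res=-2, j=-3
res >= -2 is True; j >= -2 is False
→ ans = res - 1 = -3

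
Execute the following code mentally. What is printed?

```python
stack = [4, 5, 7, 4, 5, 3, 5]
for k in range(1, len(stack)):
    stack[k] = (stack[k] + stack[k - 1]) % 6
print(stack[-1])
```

3

k=1: stack[1] = (5+4)%6 = 3 → [4, 3, 7, 4, 5, 3, 5]
k=2: stack[2] = (7+3)%6 = 4 → [4, 3, 4, 4, 5, 3, 5]
k=3: stack[3] = (4+4)%6 = 2 → [4, 3, 4, 2, 5, 3, 5]
k=4: stack[4] = (5+2)%6 = 1 → [4, 3, 4, 2, 1, 3, 5]
k=5: stack[5] = (3+1)%6 = 4 → [4, 3, 4, 2, 1, 4, 5]
k=6: stack[6] = (5+4)%6 = 3 → [4, 3, 4, 2, 1, 4, 3]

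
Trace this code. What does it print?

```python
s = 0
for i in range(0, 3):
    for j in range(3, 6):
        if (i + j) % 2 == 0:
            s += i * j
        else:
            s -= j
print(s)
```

i=0,j=3: odd sum, s = 0-3 = -3
i=0,j=4: even sum, s = (-3)+0 = -3
i=0,j=5: odd sum, s = (-3)-5 = -8
i=1,j=3: even sum, s = (-8)+3 = -5
i=1,j=4: odd sum, s = (-5)-4 = -9
i=1,j=5: even sum, s = (-9)+5 = -4
i=2,j=3: odd sum, s = (-4)-3 = -7
i=2,j=4: even sum, s = (-7)+8 = 1
i=2,j=5: odd sum, s = 1-5 = -4

-4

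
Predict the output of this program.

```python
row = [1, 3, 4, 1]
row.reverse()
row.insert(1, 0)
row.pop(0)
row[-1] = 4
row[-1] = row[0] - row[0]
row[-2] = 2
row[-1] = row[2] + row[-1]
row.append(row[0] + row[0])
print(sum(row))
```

8

reverse → [1, 4, 3, 1]
insert 0 at 1 → [1, 0, 4, 3, 1]
pop(0) removes 1 → [0, 4, 3, 1]
row[-1] = 4 → [0, 4, 3, 4]
row[-1] = row[0]-row[0] = 0-0 = 0 → [0, 4, 3, 0]
row[-2] = 2 → [0, 4, 2, 0]
row[-1] = row[2]+row[-1] = 2+0 = 2 → [0, 4, 2, 2]
append row[0]+row[0] = 0+0 = 0 → [0, 4, 2, 2, 0]
sum = 8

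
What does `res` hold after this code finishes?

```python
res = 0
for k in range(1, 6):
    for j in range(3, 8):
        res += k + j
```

200

k=1,j=3: res = 0+4 = 4
k=1,j=4: res = 4+5 = 9
k=1,j=5: res = 9+6 = 15
k=1,j=6: res = 15+7 = 22
k=1,j=7: res = 22+8 = 30
k=2,j=3: res = 30+5 = 35
k=2,j=4: res = 35+6 = 41
k=2,j=5: res = 41+7 = 48
k=2,j=6: res = 48+8 = 56
k=2,j=7: res = 56+9 = 65
k=3,j=3: res = 65+6 = 71
k=3,j=4: res = 71+7 = 78
k=3,j=5: res = 78+8 = 86
k=3,j=6: res = 86+9 = 95
k=3,j=7: res = 95+10 = 105
k=4,j=3: res = 105+7 = 112
k=4,j=4: res = 112+8 = 120
k=4,j=5: res = 120+9 = 129
k=4,j=6: res = 129+10 = 139
k=4,j=7: res = 139+11 = 150
k=5,j=3: res = 150+8 = 158
k=5,j=4: res = 158+9 = 167
k=5,j=5: res = 167+10 = 177
k=5,j=6: res = 177+11 = 188
k=5,j=7: res = 188+12 = 200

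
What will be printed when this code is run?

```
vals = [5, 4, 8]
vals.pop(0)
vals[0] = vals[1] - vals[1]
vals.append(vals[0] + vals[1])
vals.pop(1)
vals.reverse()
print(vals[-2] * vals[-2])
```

64

pop(0) removes 5 → [4, 8]
vals[0] = vals[1]-vals[1] = 8-8 = 0 → [0, 8]
append vals[0]+vals[1] = 0+8 = 8 → [0, 8, 8]
pop(1) removes 8 → [0, 8]
reverse → [8, 0]
vals[-2]*vals[-2] = 8*8 = 64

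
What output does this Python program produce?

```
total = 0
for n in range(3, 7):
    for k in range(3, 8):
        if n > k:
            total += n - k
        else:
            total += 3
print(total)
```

52

n=3,k=3: not 3>3, total = 0+3 = 3
n=3,k=4: not 3>4, total = 3+3 = 6
n=3,k=5: not 3>5, total = 6+3 = 9
n=3,k=6: not 3>6, total = 9+3 = 12
n=3,k=7: not 3>7, total = 12+3 = 15
n=4,k=3: 4>3, total = 15+1 = 16
n=4,k=4: not 4>4, total = 16+3 = 19
n=4,k=5: not 4>5, total = 19+3 = 22
n=4,k=6: not 4>6, total = 22+3 = 25
n=4,k=7: not 4>7, total = 25+3 = 28
n=5,k=3: 5>3, total = 28+2 = 30
n=5,k=4: 5>4, total = 30+1 = 31
n=5,k=5: not 5>5, total = 31+3 = 34
n=5,k=6: not 5>6, total = 34+3 = 37
n=5,k=7: not 5>7, total = 37+3 = 40
n=6,k=3: 6>3, total = 40+3 = 43
n=6,k=4: 6>4, total = 43+2 = 45
n=6,k=5: 6>5, total = 45+1 = 46
n=6,k=6: not 6>6, total = 46+3 = 49
n=6,k=7: not 6>7, total = 49+3 = 52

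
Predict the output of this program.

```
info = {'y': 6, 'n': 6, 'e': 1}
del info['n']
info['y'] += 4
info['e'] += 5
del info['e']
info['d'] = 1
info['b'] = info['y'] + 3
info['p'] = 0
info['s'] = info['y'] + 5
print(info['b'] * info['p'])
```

0

del 'n' → {'y': 6, 'e': 1}
info['y'] = 6+4 = 10 → {'y': 10, 'e': 1}
info['e'] = 1+5 = 6 → {'y': 10, 'e': 6}
del 'e' → {'y': 10}
info['d'] = 1 → {'y': 10, 'd': 1}
info['b'] = info['y']+3 = 13 → {'y': 10, 'd': 1, 'b': 13}
info['p'] = 0 → {'y': 10, 'd': 1, 'b': 13, 'p': 0}
info['s'] = info['y']+5 = 15 → {'y': 10, 'd': 1, 'b': 13, 'p': 0, 's': 15}
info['b']*info['p'] = 13*0 = 0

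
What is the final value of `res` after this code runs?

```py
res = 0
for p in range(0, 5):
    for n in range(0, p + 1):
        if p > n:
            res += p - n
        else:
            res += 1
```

p=0,n=0: not 0>0, res = 0+1 = 1
p=1,n=0: 1>0, res = 1+1 = 2
p=1,n=1: not 1>1, res = 2+1 = 3
p=2,n=0: 2>0, res = 3+2 = 5
p=2,n=1: 2>1, res = 5+1 = 6
p=2,n=2: not 2>2, res = 6+1 = 7
p=3,n=0: 3>0, res = 7+3 = 10
p=3,n=1: 3>1, res = 10+2 = 12
p=3,n=2: 3>2, res = 12+1 = 13
p=3,n=3: not 3>3, res = 13+1 = 14
p=4,n=0: 4>0, res = 14+4 = 18
p=4,n=1: 4>1, res = 18+3 = 21
p=4,n=2: 4>2, res = 21+2 = 23
p=4,n=3: 4>3, res = 23+1 = 24
p=4,n=4: not 4>4, res = 24+1 = 25

25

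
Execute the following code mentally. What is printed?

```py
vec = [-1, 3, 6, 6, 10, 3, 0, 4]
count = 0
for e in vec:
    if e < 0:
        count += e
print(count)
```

-1

e=-1: <0, count = 0+(-1) = -1
e=3: not <0
e=6: not <0
e=6: not <0
e=10: not <0
e=3: not <0
e=0: not <0
e=4: not <0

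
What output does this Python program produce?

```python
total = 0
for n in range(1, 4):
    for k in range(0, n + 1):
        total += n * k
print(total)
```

n=1,k=0: total = 0+0 = 0
n=1,k=1: total = 0+1 = 1
n=2,k=0: total = 1+0 = 1
n=2,k=1: total = 1+2 = 3
n=2,k=2: total = 3+4 = 7
n=3,k=0: total = 7+0 = 7
n=3,k=1: total = 7+3 = 10
n=3,k=2: total = 10+6 = 16
n=3,k=3: total = 16+9 = 25

25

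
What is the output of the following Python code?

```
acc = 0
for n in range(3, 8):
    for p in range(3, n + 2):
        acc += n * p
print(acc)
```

540

n=3,p=3: acc = 0+9 = 9
n=3,p=4: acc = 9+12 = 21
n=4,p=3: acc = 21+12 = 33
n=4,p=4: acc = 33+16 = 49
n=4,p=5: acc = 49+20 = 69
n=5,p=3: acc = 69+15 = 84
n=5,p=4: acc = 84+20 = 104
n=5,p=5: acc = 104+25 = 129
n=5,p=6: acc = 129+30 = 159
n=6,p=3: acc = 159+18 = 177
n=6,p=4: acc = 177+24 = 201
n=6,p=5: acc = 201+30 = 231
n=6,p=6: acc = 231+36 = 267
n=6,p=7: acc = 267+42 = 309
n=7,p=3: acc = 309+21 = 330
n=7,p=4: acc = 330+28 = 358
n=7,p=5: acc = 358+35 = 393
n=7,p=6: acc = 393+42 = 435
n=7,p=7: acc = 435+49 = 484
n=7,p=8: acc = 484+56 = 540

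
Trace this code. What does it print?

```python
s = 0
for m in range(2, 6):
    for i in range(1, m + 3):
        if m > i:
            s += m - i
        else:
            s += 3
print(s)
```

m=2,i=1: 2>1, s = 0+1 = 1
m=2,i=2: not 2>2, s = 1+3 = 4
m=2,i=3: not 2>3, s = 4+3 = 7
m=2,i=4: not 2>4, s = 7+3 = 10
m=3,i=1: 3>1, s = 10+2 = 12
m=3,i=2: 3>2, s = 12+1 = 13
m=3,i=3: not 3>3, s = 13+3 = 16
m=3,i=4: not 3>4, s = 16+3 = 19
m=3,i=5: not 3>5, s = 19+3 = 22
m=4,i=1: 4>1, s = 22+3 = 25
m=4,i=2: 4>2, s = 25+2 = 27
m=4,i=3: 4>3, s = 27+1 = 28
m=4,i=4: not 4>4, s = 28+3 = 31
m=4,i=5: not 4>5, s = 31+3 = 34
m=4,i=6: not 4>6, s = 34+3 = 37
m=5,i=1: 5>1, s = 37+4 = 41
m=5,i=2: 5>2, s = 41+3 = 44
m=5,i=3: 5>3, s = 44+2 = 46
m=5,i=4: 5>4, s = 46+1 = 47
m=5,i=5: not 5>5, s = 47+3 = 50
m=5,i=6: not 5>6, s = 50+3 = 53
m=5,i=7: not 5>7, s = 53+3 = 56

56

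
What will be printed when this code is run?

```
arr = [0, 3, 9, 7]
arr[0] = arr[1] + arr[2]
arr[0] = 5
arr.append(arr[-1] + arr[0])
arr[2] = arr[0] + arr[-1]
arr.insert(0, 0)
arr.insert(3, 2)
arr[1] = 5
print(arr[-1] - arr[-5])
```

9

arr[0] = arr[1]+arr[2] = 3+9 = 12 → [12, 3, 9, 7]
arr[0] = 5 → [5, 3, 9, 7]
append arr[-1]+arr[0] = 7+5 = 12 → [5, 3, 9, 7, 12]
arr[2] = arr[0]+arr[-1] = 5+12 = 17 → [5, 3, 17, 7, 12]
insert 0 at 0 → [0, 5, 3, 17, 7, 12]
insert 2 at 3 → [0, 5, 3, 2, 17, 7, 12]
arr[1] = 5 → [0, 5, 3, 2, 17, 7, 12]
arr[-1]-arr[-5] = 12-3 = 9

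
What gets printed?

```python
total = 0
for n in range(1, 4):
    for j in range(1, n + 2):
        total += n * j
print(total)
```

n=1,j=1: total = 0+1 = 1
n=1,j=2: total = 1+2 = 3
n=2,j=1: total = 3+2 = 5
n=2,j=2: total = 5+4 = 9
n=2,j=3: total = 9+6 = 15
n=3,j=1: total = 15+3 = 18
n=3,j=2: total = 18+6 = 24
n=3,j=3: total = 24+9 = 33
n=3,j=4: total = 33+12 = 45

45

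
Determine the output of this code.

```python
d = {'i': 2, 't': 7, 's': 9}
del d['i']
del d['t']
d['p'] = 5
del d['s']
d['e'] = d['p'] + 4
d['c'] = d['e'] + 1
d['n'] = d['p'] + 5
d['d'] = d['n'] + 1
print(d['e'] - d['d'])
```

-2

del 'i' → {'t': 7, 's': 9}
del 't' → {'s': 9}
d['p'] = 5 → {'s': 9, 'p': 5}
del 's' → {'p': 5}
d['e'] = d['p']+4 = 9 → {'p': 5, 'e': 9}
d['c'] = d['e']+1 = 10 → {'p': 5, 'e': 9, 'c': 10}
d['n'] = d['p']+5 = 10 → {'p': 5, 'e': 9, 'c': 10, 'n': 10}
d['d'] = d['n']+1 = 11 → {'p': 5, 'e': 9, 'c': 10, 'n': 10, 'd': 11}
d['e']-d['d'] = 9-11 = -2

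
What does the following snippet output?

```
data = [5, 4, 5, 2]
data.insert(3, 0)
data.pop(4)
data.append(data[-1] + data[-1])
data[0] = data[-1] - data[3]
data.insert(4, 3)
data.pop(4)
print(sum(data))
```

insert 0 at 3 → [5, 4, 5, 0, 2]
pop(4) removes 2 → [5, 4, 5, 0]
append data[-1]+data[-1] = 0+0 = 0 → [5, 4, 5, 0, 0]
data[0] = data[-1]-data[3] = 0-0 = 0 → [0, 4, 5, 0, 0]
insert 3 at 4 → [0, 4, 5, 0, 3, 0]
pop(4) removes 3 → [0, 4, 5, 0, 0]
sum = 9

9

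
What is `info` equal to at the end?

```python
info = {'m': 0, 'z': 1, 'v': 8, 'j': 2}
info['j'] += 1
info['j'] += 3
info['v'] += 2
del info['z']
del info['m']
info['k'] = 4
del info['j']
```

{'v': 10, 'k': 4}

info['j'] = 2+1 = 3 → {'m': 0, 'z': 1, 'v': 8, 'j': 3}
info['j'] = 3+3 = 6 → {'m': 0, 'z': 1, 'v': 8, 'j': 6}
info['v'] = 8+2 = 10 → {'m': 0, 'z': 1, 'v': 10, 'j': 6}
del 'z' → {'m': 0, 'v': 10, 'j': 6}
del 'm' → {'v': 10, 'j': 6}
info['k'] = 4 → {'v': 10, 'j': 6, 'k': 4}
del 'j' → {'v': 10, 'k': 4}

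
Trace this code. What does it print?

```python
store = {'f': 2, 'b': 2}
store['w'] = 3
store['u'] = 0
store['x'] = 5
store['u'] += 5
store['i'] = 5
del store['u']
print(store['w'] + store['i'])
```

store['w'] = 3 → {'f': 2, 'b': 2, 'w': 3}
store['u'] = 0 → {'f': 2, 'b': 2, 'w': 3, 'u': 0}
store['x'] = 5 → {'f': 2, 'b': 2, 'w': 3, 'u': 0, 'x': 5}
store['u'] = 0+5 = 5 → {'f': 2, 'b': 2, 'w': 3, 'u': 5, 'x': 5}
store['i'] = 5 → {'f': 2, 'b': 2, 'w': 3, 'u': 5, 'x': 5, 'i': 5}
del 'u' → {'f': 2, 'b': 2, 'w': 3, 'x': 5, 'i': 5}
store['w']+store['i'] = 3+5 = 8

8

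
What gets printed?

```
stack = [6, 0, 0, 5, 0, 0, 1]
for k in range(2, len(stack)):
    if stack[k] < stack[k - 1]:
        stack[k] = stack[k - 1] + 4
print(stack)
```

[6, 0, 0, 5, 9, 13, 17]

k=2: 0>=0, unchanged → [6, 0, 0, 5, 0, 0, 1]
k=3: 5>=0, unchanged → [6, 0, 0, 5, 0, 0, 1]
k=4: 0<5, stack[4] = 5+4 = 9 → [6, 0, 0, 5, 9, 0, 1]
k=5: 0<9, stack[5] = 9+4 = 13 → [6, 0, 0, 5, 9, 13, 1]
k=6: 1<13, stack[6] = 13+4 = 17 → [6, 0, 0, 5, 9, 13, 17]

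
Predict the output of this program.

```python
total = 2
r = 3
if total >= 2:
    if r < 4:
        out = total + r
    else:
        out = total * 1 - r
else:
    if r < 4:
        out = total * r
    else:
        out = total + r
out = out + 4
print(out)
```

9

total=2, r=3
total >= 2 is True; r < 4 is True
→ out = total + r = 5
out = 5+4 = 9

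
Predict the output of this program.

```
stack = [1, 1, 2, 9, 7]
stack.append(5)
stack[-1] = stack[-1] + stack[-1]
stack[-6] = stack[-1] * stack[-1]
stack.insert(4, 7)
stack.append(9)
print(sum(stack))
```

append 5 → [1, 1, 2, 9, 7, 5]
stack[-1] = stack[-1]+stack[-1] = 5+5 = 10 → [1, 1, 2, 9, 7, 10]
stack[-6] = stack[-1]*stack[-1] = 10*10 = 100 → [100, 1, 2, 9, 7, 10]
insert 7 at 4 → [100, 1, 2, 9, 7, 7, 10]
append 9 → [100, 1, 2, 9, 7, 7, 10, 9]
sum = 145

145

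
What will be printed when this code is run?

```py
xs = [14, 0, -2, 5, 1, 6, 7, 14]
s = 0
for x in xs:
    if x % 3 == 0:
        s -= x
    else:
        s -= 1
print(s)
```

-12

x=14: not %3==0, s = 0-1 = -1
x=0: %3==0, s = (-1)-0 = -1
x=-2: not %3==0, s = (-1)-1 = -2
x=5: not %3==0, s = (-2)-1 = -3
x=1: not %3==0, s = (-3)-1 = -4
x=6: %3==0, s = (-4)-6 = -10
x=7: not %3==0, s = (-10)-1 = -11
x=14: not %3==0, s = (-11)-1 = -12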